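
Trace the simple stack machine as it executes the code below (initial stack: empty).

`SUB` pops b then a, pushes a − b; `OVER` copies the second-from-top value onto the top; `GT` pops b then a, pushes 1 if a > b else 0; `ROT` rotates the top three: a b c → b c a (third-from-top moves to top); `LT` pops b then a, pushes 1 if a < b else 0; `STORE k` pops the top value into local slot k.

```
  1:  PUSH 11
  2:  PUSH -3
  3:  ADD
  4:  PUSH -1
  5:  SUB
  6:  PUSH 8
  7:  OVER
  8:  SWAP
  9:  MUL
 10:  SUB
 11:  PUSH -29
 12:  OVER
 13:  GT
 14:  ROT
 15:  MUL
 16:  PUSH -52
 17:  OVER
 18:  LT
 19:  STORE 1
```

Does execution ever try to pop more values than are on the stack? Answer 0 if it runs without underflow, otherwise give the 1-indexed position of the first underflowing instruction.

PUSH 11  → 11
PUSH -3  → 11 -3
ADD      → 8
PUSH -1  → 8 -1
SUB      → 9
PUSH 8   → 9 8
OVER     → 9 8 9
SWAP     → 9 9 8
MUL      → 9 72
SUB      → -63
PUSH -29 → -63 -29
OVER     → -63 -29 -63
GT       → -63 1
ROT  — needs 3 operands, stack has 2 → underflow

14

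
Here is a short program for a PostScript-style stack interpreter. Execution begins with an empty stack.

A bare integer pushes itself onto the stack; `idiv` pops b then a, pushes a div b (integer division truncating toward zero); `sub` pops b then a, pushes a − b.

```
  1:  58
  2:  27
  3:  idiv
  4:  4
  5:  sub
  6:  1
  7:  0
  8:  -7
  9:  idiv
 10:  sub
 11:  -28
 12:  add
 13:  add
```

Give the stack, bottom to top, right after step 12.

58   → 58
27   → 58 27
idiv → 2
4    → 2 4
sub  → -2
1    → -2 1
0    → -2 1 0
-7   → -2 1 0 -7
idiv → -2 1 0
sub  → -2 1
-28  → -2 1 -28
add  → -2 -27

[-2, -27]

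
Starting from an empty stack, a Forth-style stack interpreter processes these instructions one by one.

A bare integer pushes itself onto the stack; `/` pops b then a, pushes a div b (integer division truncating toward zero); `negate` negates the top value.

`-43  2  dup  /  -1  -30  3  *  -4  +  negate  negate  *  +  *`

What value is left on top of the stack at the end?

-43    -> [-43]
2      -> [-43, 2]
dup    -> [-43, 2, 2]
/      -> [-43, 1]
-1     -> [-43, 1, -1]
-30    -> [-43, 1, -1, -30]
3      -> [-43, 1, -1, -30, 3]
*      -> [-43, 1, -1, -90]
-4     -> [-43, 1, -1, -90, -4]
+      -> [-43, 1, -1, -94]
negate -> [-43, 1, -1, 94]
negate -> [-43, 1, -1, -94]
*      -> [-43, 1, 94]
+      -> [-43, 95]
*      -> [-4085]

-4085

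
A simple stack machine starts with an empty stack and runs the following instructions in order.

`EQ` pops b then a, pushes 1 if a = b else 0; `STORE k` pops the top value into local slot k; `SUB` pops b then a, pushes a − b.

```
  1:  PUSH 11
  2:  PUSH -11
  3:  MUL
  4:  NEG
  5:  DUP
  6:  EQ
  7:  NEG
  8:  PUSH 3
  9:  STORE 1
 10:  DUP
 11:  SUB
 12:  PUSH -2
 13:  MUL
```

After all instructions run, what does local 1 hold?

PUSH 11  : 11
PUSH -11 : 11 -11
MUL      : -121
NEG      : 121
DUP      : 121 121
EQ       : 1
NEG      : -1
PUSH 3   : -1 3
STORE 1  : -1
DUP      : -1 -1
SUB      : 0
PUSH -2  : 0 -2
MUL      : 0

3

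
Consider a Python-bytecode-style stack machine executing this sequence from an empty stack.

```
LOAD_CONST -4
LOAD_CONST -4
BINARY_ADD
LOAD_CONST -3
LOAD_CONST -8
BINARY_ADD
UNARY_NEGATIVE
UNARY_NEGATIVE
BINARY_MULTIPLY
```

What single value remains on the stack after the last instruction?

88

LOAD_CONST -4   : -4
LOAD_CONST -4   : -4 -4
BINARY_ADD      : -8
LOAD_CONST -3   : -8 -3
LOAD_CONST -8   : -8 -3 -8
BINARY_ADD      : -8 -11
UNARY_NEGATIVE  : -8 11
UNARY_NEGATIVE  : -8 -11
BINARY_MULTIPLY : 88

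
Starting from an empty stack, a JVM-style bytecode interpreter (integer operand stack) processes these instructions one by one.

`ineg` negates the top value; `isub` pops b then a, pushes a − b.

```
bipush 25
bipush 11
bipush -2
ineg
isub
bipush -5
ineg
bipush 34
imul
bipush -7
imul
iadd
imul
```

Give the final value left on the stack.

bipush 25 : 25
bipush 11 : 25 11
bipush -2 : 25 11 -2
ineg      : 25 11 2
isub      : 25 9
bipush -5 : 25 9 -5
ineg      : 25 9 5
bipush 34 : 25 9 5 34
imul      : 25 9 170
bipush -7 : 25 9 170 -7
imul      : 25 9 -1190
iadd      : 25 -1181
imul      : -29525

-29525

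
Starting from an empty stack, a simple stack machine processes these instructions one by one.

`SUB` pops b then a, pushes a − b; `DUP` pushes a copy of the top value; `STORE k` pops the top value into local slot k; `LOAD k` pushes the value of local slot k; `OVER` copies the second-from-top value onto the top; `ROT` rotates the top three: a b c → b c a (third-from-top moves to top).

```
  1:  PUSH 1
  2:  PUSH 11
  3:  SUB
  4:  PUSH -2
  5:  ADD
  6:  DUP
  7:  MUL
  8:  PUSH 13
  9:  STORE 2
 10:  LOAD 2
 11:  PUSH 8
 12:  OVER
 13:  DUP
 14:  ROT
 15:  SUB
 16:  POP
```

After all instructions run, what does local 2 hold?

13

PUSH 1  -> 1
PUSH 11 -> 1 11
SUB     -> -10
PUSH -2 -> -10 -2
ADD     -> -12
DUP     -> -12 -12
MUL     -> 144
PUSH 13 -> 144 13
STORE 2 -> 144
LOAD 2  -> 144 13
PUSH 8  -> 144 13 8
OVER    -> 144 13 8 13
DUP     -> 144 13 8 13 13
ROT     -> 144 13 13 13 8
SUB     -> 144 13 13 5
POP     -> 144 13 13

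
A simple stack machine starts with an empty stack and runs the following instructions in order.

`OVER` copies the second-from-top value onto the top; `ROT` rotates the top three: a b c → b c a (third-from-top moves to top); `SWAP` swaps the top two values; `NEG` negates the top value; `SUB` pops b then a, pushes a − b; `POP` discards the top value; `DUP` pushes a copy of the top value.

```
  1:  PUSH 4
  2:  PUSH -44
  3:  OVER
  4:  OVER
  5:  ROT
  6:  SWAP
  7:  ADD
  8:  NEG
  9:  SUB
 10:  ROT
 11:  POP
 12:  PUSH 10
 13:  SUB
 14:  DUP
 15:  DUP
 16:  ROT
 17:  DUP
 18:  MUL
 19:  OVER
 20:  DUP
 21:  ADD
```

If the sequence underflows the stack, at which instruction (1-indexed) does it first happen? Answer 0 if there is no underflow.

PUSH 4   -> [4]
PUSH -44 -> [4, -44]
OVER     -> [4, -44, 4]
OVER     -> [4, -44, 4, -44]
ROT      -> [4, 4, -44, -44]
SWAP     -> [4, 4, -44, -44]
ADD      -> [4, 4, -88]
NEG      -> [4, 4, 88]
SUB      -> [4, -84]
ROT  — needs 3 operands, stack has 2 → underflow

10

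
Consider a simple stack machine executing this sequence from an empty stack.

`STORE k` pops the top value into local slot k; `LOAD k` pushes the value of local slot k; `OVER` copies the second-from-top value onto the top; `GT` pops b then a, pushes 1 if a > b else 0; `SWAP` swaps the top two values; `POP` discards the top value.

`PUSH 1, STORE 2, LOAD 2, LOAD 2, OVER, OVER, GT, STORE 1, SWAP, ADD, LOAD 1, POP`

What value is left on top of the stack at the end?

2

PUSH 1   [1]
STORE 2  []
LOAD 2   [1]
LOAD 2   [1, 1]
OVER     [1, 1, 1]
OVER     [1, 1, 1, 1]
GT       [1, 1, 0]
STORE 1  [1, 1]
SWAP     [1, 1]
ADD      [2]
LOAD 1   [2, 0]
POP      [2]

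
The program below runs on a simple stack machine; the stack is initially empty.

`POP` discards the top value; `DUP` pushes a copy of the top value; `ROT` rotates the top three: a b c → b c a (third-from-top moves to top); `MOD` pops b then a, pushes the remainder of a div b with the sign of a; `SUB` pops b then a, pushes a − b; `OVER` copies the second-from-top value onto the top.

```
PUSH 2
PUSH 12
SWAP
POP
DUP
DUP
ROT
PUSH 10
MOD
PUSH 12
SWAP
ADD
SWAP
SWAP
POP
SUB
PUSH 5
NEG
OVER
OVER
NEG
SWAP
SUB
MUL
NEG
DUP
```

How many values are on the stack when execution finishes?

PUSH 2  → 2
PUSH 12 → 2 12
SWAP    → 12 2
POP     → 12
DUP     → 12 12
DUP     → 12 12 12
ROT     → 12 12 12
PUSH 10 → 12 12 12 10
MOD     → 12 12 2
PUSH 12 → 12 12 2 12
SWAP    → 12 12 12 2
ADD     → 12 12 14
SWAP    → 12 14 12
SWAP    → 12 12 14
POP     → 12 12
SUB     → 0
PUSH 5  → 0 5
NEG     → 0 -5
OVER    → 0 -5 0
OVER    → 0 -5 0 -5
NEG     → 0 -5 0 5
SWAP    → 0 -5 5 0
SUB     → 0 -5 5
MUL     → 0 -25
NEG     → 0 25
DUP     → 0 25 25

3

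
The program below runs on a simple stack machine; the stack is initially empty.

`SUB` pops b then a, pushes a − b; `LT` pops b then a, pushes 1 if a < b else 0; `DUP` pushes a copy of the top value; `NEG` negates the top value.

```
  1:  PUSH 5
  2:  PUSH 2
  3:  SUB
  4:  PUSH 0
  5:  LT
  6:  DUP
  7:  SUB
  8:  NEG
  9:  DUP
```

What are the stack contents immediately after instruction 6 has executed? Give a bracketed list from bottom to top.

PUSH 5  5
PUSH 2  5 2
SUB     3
PUSH 0  3 0
LT      0
DUP     0 0

[0, 0]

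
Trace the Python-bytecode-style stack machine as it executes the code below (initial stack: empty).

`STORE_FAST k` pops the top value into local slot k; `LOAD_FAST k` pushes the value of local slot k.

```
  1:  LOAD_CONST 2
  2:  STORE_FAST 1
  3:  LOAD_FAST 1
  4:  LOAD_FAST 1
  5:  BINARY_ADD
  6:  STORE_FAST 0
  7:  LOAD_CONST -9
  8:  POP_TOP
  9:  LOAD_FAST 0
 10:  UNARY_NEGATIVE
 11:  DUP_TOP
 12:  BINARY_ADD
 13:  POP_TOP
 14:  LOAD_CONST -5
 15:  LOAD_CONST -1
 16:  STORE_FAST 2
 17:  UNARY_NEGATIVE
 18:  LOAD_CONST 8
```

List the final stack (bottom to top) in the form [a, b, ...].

LOAD_CONST 2   : [2]
STORE_FAST 1   : []
LOAD_FAST 1    : [2]
LOAD_FAST 1    : [2, 2]
BINARY_ADD     : [4]
STORE_FAST 0   : []
LOAD_CONST -9  : [-9]
POP_TOP        : []
LOAD_FAST 0    : [4]
UNARY_NEGATIVE : [-4]
DUP_TOP        : [-4, -4]
BINARY_ADD     : [-8]
POP_TOP        : []
LOAD_CONST -5  : [-5]
LOAD_CONST -1  : [-5, -1]
STORE_FAST 2   : [-5]
UNARY_NEGATIVE : [5]
LOAD_CONST 8   : [5, 8]

[5, 8]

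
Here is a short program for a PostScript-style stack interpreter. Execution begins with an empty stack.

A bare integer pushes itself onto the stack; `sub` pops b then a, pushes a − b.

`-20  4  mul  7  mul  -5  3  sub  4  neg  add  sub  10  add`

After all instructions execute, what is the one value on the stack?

-538

-20 → -20
4   → -20 4
mul → -80
7   → -80 7
mul → -560
-5  → -560 -5
3   → -560 -5 3
sub → -560 -8
4   → -560 -8 4
neg → -560 -8 -4
add → -560 -12
sub → -548
10  → -548 10
add → -538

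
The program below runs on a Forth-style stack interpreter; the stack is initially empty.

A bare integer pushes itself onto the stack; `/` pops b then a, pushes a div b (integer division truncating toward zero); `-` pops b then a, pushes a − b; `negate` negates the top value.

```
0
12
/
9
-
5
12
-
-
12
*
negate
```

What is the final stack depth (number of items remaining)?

1

0      : [0]
12     : [0, 12]
/      : [0]
9      : [0, 9]
-      : [-9]
5      : [-9, 5]
12     : [-9, 5, 12]
-      : [-9, -7]
-      : [-2]
12     : [-2, 12]
*      : [-24]
negate : [24]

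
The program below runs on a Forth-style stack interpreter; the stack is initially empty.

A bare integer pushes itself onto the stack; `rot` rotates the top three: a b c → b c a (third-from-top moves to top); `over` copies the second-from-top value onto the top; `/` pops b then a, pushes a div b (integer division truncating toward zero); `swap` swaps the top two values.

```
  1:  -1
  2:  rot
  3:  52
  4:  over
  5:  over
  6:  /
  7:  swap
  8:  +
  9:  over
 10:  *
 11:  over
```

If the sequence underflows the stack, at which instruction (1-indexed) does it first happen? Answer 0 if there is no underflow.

2

-1 : [-1]
rot  — needs 3 operands, stack has 1 → underflow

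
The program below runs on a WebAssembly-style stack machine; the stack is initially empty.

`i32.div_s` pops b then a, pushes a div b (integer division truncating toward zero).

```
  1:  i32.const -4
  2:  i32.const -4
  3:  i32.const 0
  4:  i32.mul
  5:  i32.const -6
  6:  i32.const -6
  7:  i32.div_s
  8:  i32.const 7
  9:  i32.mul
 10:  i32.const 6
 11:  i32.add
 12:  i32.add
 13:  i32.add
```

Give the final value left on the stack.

i32.const -4 → [-4]
i32.const -4 → [-4, -4]
i32.const 0  → [-4, -4, 0]
i32.mul      → [-4, 0]
i32.const -6 → [-4, 0, -6]
i32.const -6 → [-4, 0, -6, -6]
i32.div_s    → [-4, 0, 1]
i32.const 7  → [-4, 0, 1, 7]
i32.mul      → [-4, 0, 7]
i32.const 6  → [-4, 0, 7, 6]
i32.add      → [-4, 0, 13]
i32.add      → [-4, 13]
i32.add      → [9]

9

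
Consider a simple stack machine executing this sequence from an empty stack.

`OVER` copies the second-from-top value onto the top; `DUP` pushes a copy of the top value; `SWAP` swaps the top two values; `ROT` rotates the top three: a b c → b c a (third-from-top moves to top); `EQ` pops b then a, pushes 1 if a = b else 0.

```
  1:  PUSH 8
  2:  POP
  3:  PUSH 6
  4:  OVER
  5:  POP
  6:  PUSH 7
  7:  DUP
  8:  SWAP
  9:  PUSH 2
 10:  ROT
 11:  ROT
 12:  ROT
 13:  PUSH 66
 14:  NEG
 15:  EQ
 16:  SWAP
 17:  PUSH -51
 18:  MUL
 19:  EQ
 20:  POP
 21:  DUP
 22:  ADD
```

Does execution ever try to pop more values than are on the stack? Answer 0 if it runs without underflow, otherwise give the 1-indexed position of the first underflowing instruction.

PUSH 8 : 8
POP    : (empty)
PUSH 6 : 6
OVER  — needs 2 operands, stack has 1 → underflow

4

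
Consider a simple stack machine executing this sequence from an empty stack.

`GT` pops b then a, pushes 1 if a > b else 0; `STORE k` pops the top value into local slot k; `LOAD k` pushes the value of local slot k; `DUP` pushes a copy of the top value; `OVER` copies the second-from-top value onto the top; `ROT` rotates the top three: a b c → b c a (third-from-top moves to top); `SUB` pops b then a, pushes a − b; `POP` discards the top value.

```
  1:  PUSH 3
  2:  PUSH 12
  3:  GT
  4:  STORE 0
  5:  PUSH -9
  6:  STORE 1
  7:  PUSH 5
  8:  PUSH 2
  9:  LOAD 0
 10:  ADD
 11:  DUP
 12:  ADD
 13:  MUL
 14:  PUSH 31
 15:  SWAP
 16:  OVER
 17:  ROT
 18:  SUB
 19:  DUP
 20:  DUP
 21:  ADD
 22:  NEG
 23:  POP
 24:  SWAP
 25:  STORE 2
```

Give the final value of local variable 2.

20

PUSH 3  -> [3]
PUSH 12 -> [3, 12]
GT      -> [0]
STORE 0 -> []
PUSH -9 -> [-9]
STORE 1 -> []
PUSH 5  -> [5]
PUSH 2  -> [5, 2]
LOAD 0  -> [5, 2, 0]
ADD     -> [5, 2]
DUP     -> [5, 2, 2]
ADD     -> [5, 4]
MUL     -> [20]
PUSH 31 -> [20, 31]
SWAP    -> [31, 20]
OVER    -> [31, 20, 31]
ROT     -> [20, 31, 31]
SUB     -> [20, 0]
DUP     -> [20, 0, 0]
DUP     -> [20, 0, 0, 0]
ADD     -> [20, 0, 0]
NEG     -> [20, 0, 0]
POP     -> [20, 0]
SWAP    -> [0, 20]
STORE 2 -> [0]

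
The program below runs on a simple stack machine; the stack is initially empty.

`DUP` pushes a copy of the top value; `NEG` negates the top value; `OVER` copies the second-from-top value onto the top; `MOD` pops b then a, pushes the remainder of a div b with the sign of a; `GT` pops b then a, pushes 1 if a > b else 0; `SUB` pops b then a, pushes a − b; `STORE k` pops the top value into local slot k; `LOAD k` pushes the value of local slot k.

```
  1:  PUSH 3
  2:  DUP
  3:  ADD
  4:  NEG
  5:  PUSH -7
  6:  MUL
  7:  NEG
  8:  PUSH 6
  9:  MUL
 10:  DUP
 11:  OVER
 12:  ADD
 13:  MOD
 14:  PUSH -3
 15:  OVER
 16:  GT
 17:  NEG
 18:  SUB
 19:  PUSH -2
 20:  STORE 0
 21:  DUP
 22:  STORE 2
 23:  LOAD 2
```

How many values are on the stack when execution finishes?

PUSH 3  -> [3]
DUP     -> [3, 3]
ADD     -> [6]
NEG     -> [-6]
PUSH -7 -> [-6, -7]
MUL     -> [42]
NEG     -> [-42]
PUSH 6  -> [-42, 6]
MUL     -> [-252]
DUP     -> [-252, -252]
OVER    -> [-252, -252, -252]
ADD     -> [-252, -504]
MOD     -> [-252]
PUSH -3 -> [-252, -3]
OVER    -> [-252, -3, -252]
GT      -> [-252, 1]
NEG     -> [-252, -1]
SUB     -> [-251]
PUSH -2 -> [-251, -2]
STORE 0 -> [-251]
DUP     -> [-251, -251]
STORE 2 -> [-251]
LOAD 2  -> [-251, -251]

2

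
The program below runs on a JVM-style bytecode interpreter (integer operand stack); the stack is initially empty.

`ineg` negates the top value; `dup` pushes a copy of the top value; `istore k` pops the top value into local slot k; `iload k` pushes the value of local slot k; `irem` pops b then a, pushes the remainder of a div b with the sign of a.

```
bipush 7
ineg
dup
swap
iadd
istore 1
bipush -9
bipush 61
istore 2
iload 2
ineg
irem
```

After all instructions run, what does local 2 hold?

61

bipush 7  -> [7]
ineg      -> [-7]
dup       -> [-7, -7]
swap      -> [-7, -7]
iadd      -> [-14]
istore 1  -> []
bipush -9 -> [-9]
bipush 61 -> [-9, 61]
istore 2  -> [-9]
iload 2   -> [-9, 61]
ineg      -> [-9, -61]
irem      -> [-9]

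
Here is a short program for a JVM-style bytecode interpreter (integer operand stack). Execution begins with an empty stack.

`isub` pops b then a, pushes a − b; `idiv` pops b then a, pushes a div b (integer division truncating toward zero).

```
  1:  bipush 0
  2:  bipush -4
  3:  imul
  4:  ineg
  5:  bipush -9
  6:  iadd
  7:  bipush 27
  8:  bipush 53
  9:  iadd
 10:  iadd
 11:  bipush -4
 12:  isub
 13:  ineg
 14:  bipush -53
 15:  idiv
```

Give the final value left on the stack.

1

bipush 0    0
bipush -4   0 -4
imul        0
ineg        0
bipush -9   0 -9
iadd        -9
bipush 27   -9 27
bipush 53   -9 27 53
iadd        -9 80
iadd        71
bipush -4   71 -4
isub        75
ineg        -75
bipush -53  -75 -53
idiv        1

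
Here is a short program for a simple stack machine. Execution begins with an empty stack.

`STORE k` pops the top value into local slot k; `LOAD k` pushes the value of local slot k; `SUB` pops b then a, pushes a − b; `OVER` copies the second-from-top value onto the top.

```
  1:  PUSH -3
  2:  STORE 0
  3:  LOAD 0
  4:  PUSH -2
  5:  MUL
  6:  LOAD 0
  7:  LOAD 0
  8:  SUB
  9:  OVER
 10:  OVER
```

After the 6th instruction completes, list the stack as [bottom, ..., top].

PUSH -3  -3
STORE 0  (empty)
LOAD 0   -3
PUSH -2  -3 -2
MUL      6
LOAD 0   6 -3

[6, -3]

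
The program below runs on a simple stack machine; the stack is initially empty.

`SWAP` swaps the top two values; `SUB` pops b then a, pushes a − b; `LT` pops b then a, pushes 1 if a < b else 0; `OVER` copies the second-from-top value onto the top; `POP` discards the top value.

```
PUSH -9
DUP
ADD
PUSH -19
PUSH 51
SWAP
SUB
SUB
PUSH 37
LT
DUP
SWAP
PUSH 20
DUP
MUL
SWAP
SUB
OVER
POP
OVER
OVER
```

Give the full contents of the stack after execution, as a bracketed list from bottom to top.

PUSH -9   [-9]
DUP       [-9, -9]
ADD       [-18]
PUSH -19  [-18, -19]
PUSH 51   [-18, -19, 51]
SWAP      [-18, 51, -19]
SUB       [-18, 70]
SUB       [-88]
PUSH 37   [-88, 37]
LT        [1]
DUP       [1, 1]
SWAP      [1, 1]
PUSH 20   [1, 1, 20]
DUP       [1, 1, 20, 20]
MUL       [1, 1, 400]
SWAP      [1, 400, 1]
SUB       [1, 399]
OVER      [1, 399, 1]
POP       [1, 399]
OVER      [1, 399, 1]
OVER      [1, 399, 1, 399]

[1, 399, 1, 399]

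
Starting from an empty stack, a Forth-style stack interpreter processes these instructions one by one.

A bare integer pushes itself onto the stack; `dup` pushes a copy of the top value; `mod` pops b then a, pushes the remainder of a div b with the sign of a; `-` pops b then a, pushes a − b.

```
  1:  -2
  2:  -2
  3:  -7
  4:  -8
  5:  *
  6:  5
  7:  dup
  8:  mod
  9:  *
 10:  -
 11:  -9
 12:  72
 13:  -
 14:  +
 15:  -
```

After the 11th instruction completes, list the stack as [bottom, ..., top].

-2  : [-2]
-2  : [-2, -2]
-7  : [-2, -2, -7]
-8  : [-2, -2, -7, -8]
*   : [-2, -2, 56]
5   : [-2, -2, 56, 5]
dup : [-2, -2, 56, 5, 5]
mod : [-2, -2, 56, 0]
*   : [-2, -2, 0]
-   : [-2, -2]
-9  : [-2, -2, -9]

[-2, -2, -9]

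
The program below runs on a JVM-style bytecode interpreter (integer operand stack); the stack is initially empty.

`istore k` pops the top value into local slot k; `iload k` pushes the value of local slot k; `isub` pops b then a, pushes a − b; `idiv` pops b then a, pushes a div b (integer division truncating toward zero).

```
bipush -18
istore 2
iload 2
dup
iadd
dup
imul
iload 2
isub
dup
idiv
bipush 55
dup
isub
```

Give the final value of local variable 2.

bipush -18 → [-18]
istore 2   → []
iload 2    → [-18]
dup        → [-18, -18]
iadd       → [-36]
dup        → [-36, -36]
imul       → [1296]
iload 2    → [1296, -18]
isub       → [1314]
dup        → [1314, 1314]
idiv       → [1]
bipush 55  → [1, 55]
dup        → [1, 55, 55]
isub       → [1, 0]

-18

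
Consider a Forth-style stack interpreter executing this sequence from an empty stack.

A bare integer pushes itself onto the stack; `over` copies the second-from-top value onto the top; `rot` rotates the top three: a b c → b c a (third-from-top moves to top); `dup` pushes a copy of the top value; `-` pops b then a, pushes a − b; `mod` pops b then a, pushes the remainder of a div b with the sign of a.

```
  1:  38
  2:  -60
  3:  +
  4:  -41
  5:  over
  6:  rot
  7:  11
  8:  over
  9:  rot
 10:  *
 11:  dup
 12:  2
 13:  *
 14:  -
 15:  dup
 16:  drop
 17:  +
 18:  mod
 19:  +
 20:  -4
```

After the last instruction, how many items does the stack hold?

2

38   : [38]
-60  : [38, -60]
+    : [-22]
-41  : [-22, -41]
over : [-22, -41, -22]
rot  : [-41, -22, -22]
11   : [-41, -22, -22, 11]
over : [-41, -22, -22, 11, -22]
rot  : [-41, -22, 11, -22, -22]
*    : [-41, -22, 11, 484]
dup  : [-41, -22, 11, 484, 484]
2    : [-41, -22, 11, 484, 484, 2]
*    : [-41, -22, 11, 484, 968]
-    : [-41, -22, 11, -484]
dup  : [-41, -22, 11, -484, -484]
drop : [-41, -22, 11, -484]
+    : [-41, -22, -473]
mod  : [-41, -22]
+    : [-63]
-4   : [-63, -4]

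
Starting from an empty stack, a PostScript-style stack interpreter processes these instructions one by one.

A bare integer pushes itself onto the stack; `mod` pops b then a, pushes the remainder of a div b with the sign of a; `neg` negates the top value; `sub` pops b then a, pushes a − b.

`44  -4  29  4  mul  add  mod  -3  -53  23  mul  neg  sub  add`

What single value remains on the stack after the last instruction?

44  -> [44]
-4  -> [44, -4]
29  -> [44, -4, 29]
4   -> [44, -4, 29, 4]
mul -> [44, -4, 116]
add -> [44, 112]
mod -> [44]
-3  -> [44, -3]
-53 -> [44, -3, -53]
23  -> [44, -3, -53, 23]
mul -> [44, -3, -1219]
neg -> [44, -3, 1219]
sub -> [44, -1222]
add -> [-1178]

-1178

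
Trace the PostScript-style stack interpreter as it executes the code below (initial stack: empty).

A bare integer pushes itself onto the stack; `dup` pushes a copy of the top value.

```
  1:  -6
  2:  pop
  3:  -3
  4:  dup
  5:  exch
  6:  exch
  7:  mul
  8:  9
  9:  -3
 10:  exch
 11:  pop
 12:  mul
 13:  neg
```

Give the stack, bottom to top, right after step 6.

-6    [-6]
pop   []
-3    [-3]
dup   [-3, -3]
exch  [-3, -3]
exch  [-3, -3]

[-3, -3]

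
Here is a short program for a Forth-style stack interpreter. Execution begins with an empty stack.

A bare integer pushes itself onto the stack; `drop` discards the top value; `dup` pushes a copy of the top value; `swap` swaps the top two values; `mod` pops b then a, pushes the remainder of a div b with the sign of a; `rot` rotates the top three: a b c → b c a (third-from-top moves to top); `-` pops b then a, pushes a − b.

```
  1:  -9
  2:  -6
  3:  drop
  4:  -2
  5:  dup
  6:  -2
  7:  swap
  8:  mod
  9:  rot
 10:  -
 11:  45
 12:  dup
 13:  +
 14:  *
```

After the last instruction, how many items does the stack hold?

2

-9   → [-9]
-6   → [-9, -6]
drop → [-9]
-2   → [-9, -2]
dup  → [-9, -2, -2]
-2   → [-9, -2, -2, -2]
swap → [-9, -2, -2, -2]
mod  → [-9, -2, 0]
rot  → [-2, 0, -9]
-    → [-2, 9]
45   → [-2, 9, 45]
dup  → [-2, 9, 45, 45]
+    → [-2, 9, 90]
*    → [-2, 810]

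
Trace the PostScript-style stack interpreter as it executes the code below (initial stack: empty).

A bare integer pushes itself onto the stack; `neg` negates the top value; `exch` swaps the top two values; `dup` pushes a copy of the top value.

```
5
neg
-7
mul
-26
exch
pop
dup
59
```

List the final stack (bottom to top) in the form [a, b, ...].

[-26, -26, 59]

5    : [5]
neg  : [-5]
-7   : [-5, -7]
mul  : [35]
-26  : [35, -26]
exch : [-26, 35]
pop  : [-26]
dup  : [-26, -26]
59   : [-26, -26, 59]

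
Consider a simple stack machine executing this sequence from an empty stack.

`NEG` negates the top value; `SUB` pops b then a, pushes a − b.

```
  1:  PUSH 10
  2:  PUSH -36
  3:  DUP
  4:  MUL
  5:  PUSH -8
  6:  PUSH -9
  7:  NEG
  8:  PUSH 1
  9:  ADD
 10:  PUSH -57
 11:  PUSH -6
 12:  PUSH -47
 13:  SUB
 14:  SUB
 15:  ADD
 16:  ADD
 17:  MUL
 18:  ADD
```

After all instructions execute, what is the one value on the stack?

PUSH 10  -> [10]
PUSH -36 -> [10, -36]
DUP      -> [10, -36, -36]
MUL      -> [10, 1296]
PUSH -8  -> [10, 1296, -8]
PUSH -9  -> [10, 1296, -8, -9]
NEG      -> [10, 1296, -8, 9]
PUSH 1   -> [10, 1296, -8, 9, 1]
ADD      -> [10, 1296, -8, 10]
PUSH -57 -> [10, 1296, -8, 10, -57]
PUSH -6  -> [10, 1296, -8, 10, -57, -6]
PUSH -47 -> [10, 1296, -8, 10, -57, -6, -47]
SUB      -> [10, 1296, -8, 10, -57, 41]
SUB      -> [10, 1296, -8, 10, -98]
ADD      -> [10, 1296, -8, -88]
ADD      -> [10, 1296, -96]
MUL      -> [10, -124416]
ADD      -> [-124406]

-124406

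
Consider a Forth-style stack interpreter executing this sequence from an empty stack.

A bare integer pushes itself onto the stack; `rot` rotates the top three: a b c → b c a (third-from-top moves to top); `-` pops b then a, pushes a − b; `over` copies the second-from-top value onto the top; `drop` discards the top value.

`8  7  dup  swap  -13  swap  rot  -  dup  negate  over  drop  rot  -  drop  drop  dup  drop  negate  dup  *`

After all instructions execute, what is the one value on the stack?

64

8      : 8
7      : 8 7
dup    : 8 7 7
swap   : 8 7 7
-13    : 8 7 7 -13
swap   : 8 7 -13 7
rot    : 8 -13 7 7
-      : 8 -13 0
dup    : 8 -13 0 0
negate : 8 -13 0 0
over   : 8 -13 0 0 0
drop   : 8 -13 0 0
rot    : 8 0 0 -13
-      : 8 0 13
drop   : 8 0
drop   : 8
dup    : 8 8
drop   : 8
negate : -8
dup    : -8 -8
*      : 64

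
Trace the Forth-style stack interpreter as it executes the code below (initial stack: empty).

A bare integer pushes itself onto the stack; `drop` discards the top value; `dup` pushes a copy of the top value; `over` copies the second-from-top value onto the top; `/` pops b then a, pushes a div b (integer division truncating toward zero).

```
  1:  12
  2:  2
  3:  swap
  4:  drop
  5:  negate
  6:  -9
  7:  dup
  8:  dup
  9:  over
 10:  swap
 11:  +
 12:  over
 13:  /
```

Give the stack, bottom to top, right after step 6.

12     -> 12
2      -> 12 2
swap   -> 2 12
drop   -> 2
negate -> -2
-9     -> -2 -9

[-2, -9]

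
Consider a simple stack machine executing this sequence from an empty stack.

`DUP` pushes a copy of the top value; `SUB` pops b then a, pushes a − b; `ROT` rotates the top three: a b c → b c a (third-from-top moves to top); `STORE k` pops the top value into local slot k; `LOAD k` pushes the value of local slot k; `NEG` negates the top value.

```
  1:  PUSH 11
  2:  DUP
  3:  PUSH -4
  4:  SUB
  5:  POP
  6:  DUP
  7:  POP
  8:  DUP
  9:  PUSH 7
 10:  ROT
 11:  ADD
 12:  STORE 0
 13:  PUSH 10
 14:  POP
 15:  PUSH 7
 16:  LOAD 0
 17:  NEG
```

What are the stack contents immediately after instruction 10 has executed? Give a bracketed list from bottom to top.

PUSH 11  11
DUP      11 11
PUSH -4  11 11 -4
SUB      11 15
POP      11
DUP      11 11
POP      11
DUP      11 11
PUSH 7   11 11 7
ROT      11 7 11

[11, 7, 11]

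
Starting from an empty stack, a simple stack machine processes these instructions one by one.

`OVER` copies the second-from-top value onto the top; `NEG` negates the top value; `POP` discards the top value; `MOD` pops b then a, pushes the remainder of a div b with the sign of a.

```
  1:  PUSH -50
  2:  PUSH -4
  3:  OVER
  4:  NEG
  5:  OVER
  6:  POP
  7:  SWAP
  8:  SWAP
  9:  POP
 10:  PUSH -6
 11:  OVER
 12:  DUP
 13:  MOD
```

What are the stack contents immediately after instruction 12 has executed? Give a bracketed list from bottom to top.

[-50, -4, -6, -4, -4]

PUSH -50 -> -50
PUSH -4  -> -50 -4
OVER     -> -50 -4 -50
NEG      -> -50 -4 50
OVER     -> -50 -4 50 -4
POP      -> -50 -4 50
SWAP     -> -50 50 -4
SWAP     -> -50 -4 50
POP      -> -50 -4
PUSH -6  -> -50 -4 -6
OVER     -> -50 -4 -6 -4
DUP      -> -50 -4 -6 -4 -4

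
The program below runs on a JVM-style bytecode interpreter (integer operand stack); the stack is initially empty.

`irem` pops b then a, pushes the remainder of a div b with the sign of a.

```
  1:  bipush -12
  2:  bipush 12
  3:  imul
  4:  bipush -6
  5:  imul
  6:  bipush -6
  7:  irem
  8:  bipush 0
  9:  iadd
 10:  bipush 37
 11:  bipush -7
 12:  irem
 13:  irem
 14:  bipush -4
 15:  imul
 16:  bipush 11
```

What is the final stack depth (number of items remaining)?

2

bipush -12 -> [-12]
bipush 12  -> [-12, 12]
imul       -> [-144]
bipush -6  -> [-144, -6]
imul       -> [864]
bipush -6  -> [864, -6]
irem       -> [0]
bipush 0   -> [0, 0]
iadd       -> [0]
bipush 37  -> [0, 37]
bipush -7  -> [0, 37, -7]
irem       -> [0, 2]
irem       -> [0]
bipush -4  -> [0, -4]
imul       -> [0]
bipush 11  -> [0, 11]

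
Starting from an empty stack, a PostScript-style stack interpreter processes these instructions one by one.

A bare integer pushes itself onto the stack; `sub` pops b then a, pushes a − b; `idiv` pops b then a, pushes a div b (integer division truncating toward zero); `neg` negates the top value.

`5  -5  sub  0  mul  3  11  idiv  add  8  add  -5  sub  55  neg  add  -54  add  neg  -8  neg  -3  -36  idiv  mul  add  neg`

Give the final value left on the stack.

-96

5     [5]
-5    [5, -5]
sub   [10]
0     [10, 0]
mul   [0]
3     [0, 3]
11    [0, 3, 11]
idiv  [0, 0]
add   [0]
8     [0, 8]
add   [8]
-5    [8, -5]
sub   [13]
55    [13, 55]
neg   [13, -55]
add   [-42]
-54   [-42, -54]
add   [-96]
neg   [96]
-8    [96, -8]
neg   [96, 8]
-3    [96, 8, -3]
-36   [96, 8, -3, -36]
idiv  [96, 8, 0]
mul   [96, 0]
add   [96]
neg   [-96]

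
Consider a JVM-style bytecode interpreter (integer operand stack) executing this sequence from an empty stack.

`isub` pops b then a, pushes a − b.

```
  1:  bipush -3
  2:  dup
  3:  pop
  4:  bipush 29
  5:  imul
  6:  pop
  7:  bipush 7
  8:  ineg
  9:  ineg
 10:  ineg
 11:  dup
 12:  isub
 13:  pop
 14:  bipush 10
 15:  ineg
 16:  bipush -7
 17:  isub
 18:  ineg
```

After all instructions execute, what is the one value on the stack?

bipush -3 -> -3
dup       -> -3 -3
pop       -> -3
bipush 29 -> -3 29
imul      -> -87
pop       -> (empty)
bipush 7  -> 7
ineg      -> -7
ineg      -> 7
ineg      -> -7
dup       -> -7 -7
isub      -> 0
pop       -> (empty)
bipush 10 -> 10
ineg      -> -10
bipush -7 -> -10 -7
isub      -> -3
ineg      -> 3

3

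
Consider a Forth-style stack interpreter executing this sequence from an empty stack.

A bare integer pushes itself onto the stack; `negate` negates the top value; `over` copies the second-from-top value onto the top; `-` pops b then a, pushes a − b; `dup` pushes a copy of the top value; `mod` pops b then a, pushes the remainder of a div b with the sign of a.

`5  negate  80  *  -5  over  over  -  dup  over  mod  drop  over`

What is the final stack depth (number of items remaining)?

4

5       [5]
negate  [-5]
80      [-5, 80]
*       [-400]
-5      [-400, -5]
over    [-400, -5, -400]
over    [-400, -5, -400, -5]
-       [-400, -5, -395]
dup     [-400, -5, -395, -395]
over    [-400, -5, -395, -395, -395]
mod     [-400, -5, -395, 0]
drop    [-400, -5, -395]
over    [-400, -5, -395, -5]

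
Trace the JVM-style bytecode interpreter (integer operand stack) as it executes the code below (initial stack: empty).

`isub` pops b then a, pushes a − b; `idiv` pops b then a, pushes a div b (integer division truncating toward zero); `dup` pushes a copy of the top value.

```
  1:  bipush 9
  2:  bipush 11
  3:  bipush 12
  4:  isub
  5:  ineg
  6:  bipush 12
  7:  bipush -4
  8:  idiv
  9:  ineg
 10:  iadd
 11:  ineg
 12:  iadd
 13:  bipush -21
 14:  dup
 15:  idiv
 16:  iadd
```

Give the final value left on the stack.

6

bipush 9   → 9
bipush 11  → 9 11
bipush 12  → 9 11 12
isub       → 9 -1
ineg       → 9 1
bipush 12  → 9 1 12
bipush -4  → 9 1 12 -4
idiv       → 9 1 -3
ineg       → 9 1 3
iadd       → 9 4
ineg       → 9 -4
iadd       → 5
bipush -21 → 5 -21
dup        → 5 -21 -21
idiv       → 5 1
iadd       → 6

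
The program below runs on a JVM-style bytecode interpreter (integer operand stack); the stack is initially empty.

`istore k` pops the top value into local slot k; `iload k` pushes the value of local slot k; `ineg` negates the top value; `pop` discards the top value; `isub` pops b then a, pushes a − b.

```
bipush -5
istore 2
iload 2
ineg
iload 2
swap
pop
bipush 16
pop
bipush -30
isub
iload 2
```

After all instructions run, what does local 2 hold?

-5

bipush -5  -> -5
istore 2   -> (empty)
iload 2    -> -5
ineg       -> 5
iload 2    -> 5 -5
swap       -> -5 5
pop        -> -5
bipush 16  -> -5 16
pop        -> -5
bipush -30 -> -5 -30
isub       -> 25
iload 2    -> 25 -5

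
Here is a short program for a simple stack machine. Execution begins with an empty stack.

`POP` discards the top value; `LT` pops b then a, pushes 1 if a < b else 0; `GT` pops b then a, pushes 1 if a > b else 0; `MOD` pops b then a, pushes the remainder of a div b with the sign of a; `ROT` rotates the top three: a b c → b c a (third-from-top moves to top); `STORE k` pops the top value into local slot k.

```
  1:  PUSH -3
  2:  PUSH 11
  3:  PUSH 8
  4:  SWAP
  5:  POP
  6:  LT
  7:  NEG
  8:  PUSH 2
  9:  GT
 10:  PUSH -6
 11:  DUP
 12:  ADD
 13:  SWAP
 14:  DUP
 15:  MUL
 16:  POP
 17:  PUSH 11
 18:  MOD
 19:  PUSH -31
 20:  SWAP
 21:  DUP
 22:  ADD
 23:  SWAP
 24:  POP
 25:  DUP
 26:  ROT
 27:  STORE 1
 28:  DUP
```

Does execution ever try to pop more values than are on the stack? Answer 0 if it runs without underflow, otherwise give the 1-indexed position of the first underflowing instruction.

PUSH -3   -3
PUSH 11   -3 11
PUSH 8    -3 11 8
SWAP      -3 8 11
POP       -3 8
LT        1
NEG       -1
PUSH 2    -1 2
GT        0
PUSH -6   0 -6
DUP       0 -6 -6
ADD       0 -12
SWAP      -12 0
DUP       -12 0 0
MUL       -12 0
POP       -12
PUSH 11   -12 11
MOD       -1
PUSH -31  -1 -31
SWAP      -31 -1
DUP       -31 -1 -1
ADD       -31 -2
SWAP      -2 -31
POP       -2
DUP       -2 -2
ROT  — needs 3 operands, stack has 2 → underflow

26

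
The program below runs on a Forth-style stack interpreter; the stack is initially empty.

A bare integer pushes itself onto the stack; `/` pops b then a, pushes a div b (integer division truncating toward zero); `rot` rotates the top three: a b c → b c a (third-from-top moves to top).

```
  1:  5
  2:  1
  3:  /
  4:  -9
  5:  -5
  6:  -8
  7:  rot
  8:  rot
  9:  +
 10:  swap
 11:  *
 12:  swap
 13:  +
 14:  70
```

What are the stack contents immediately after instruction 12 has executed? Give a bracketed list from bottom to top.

5    → [5]
1    → [5, 1]
/    → [5]
-9   → [5, -9]
-5   → [5, -9, -5]
-8   → [5, -9, -5, -8]
rot  → [5, -5, -8, -9]
rot  → [5, -8, -9, -5]
+    → [5, -8, -14]
swap → [5, -14, -8]
*    → [5, 112]
swap → [112, 5]

[112, 5]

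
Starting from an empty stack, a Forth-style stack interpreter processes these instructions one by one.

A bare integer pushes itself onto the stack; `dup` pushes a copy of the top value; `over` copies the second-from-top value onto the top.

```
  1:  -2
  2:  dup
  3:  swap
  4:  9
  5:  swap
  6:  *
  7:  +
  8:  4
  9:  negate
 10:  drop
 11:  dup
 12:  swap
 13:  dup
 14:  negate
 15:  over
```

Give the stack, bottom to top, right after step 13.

-2      -2
dup     -2 -2
swap    -2 -2
9       -2 -2 9
swap    -2 9 -2
*       -2 -18
+       -20
4       -20 4
negate  -20 -4
drop    -20
dup     -20 -20
swap    -20 -20
dup     -20 -20 -20

[-20, -20, -20]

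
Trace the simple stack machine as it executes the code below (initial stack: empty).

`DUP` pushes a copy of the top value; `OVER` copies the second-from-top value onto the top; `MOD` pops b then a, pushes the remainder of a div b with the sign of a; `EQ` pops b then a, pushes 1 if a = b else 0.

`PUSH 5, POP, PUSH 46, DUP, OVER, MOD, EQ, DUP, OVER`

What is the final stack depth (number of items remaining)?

3

PUSH 5   5
POP      (empty)
PUSH 46  46
DUP      46 46
OVER     46 46 46
MOD      46 0
EQ       0
DUP      0 0
OVER     0 0 0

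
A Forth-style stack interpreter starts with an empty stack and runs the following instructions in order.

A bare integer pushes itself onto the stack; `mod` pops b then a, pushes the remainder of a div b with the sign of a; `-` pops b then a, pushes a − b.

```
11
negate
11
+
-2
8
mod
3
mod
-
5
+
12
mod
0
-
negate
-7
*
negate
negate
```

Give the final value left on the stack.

11      [11]
negate  [-11]
11      [-11, 11]
+       [0]
-2      [0, -2]
8       [0, -2, 8]
mod     [0, -2]
3       [0, -2, 3]
mod     [0, -2]
-       [2]
5       [2, 5]
+       [7]
12      [7, 12]
mod     [7]
0       [7, 0]
-       [7]
negate  [-7]
-7      [-7, -7]
*       [49]
negate  [-49]
negate  [49]

49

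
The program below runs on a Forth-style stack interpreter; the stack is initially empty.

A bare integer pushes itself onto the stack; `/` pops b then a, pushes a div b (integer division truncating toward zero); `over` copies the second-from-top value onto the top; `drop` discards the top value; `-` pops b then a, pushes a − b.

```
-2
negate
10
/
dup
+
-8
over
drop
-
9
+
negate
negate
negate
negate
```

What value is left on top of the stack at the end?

17

-2      -2
negate  2
10      2 10
/       0
dup     0 0
+       0
-8      0 -8
over    0 -8 0
drop    0 -8
-       8
9       8 9
+       17
negate  -17
negate  17
negate  -17
negate  17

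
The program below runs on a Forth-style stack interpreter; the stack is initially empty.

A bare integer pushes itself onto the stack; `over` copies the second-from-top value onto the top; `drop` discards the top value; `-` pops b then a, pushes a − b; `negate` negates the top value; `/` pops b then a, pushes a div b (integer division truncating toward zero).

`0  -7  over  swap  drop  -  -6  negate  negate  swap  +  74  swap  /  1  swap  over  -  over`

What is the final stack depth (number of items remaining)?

3

0      → [0]
-7     → [0, -7]
over   → [0, -7, 0]
swap   → [0, 0, -7]
drop   → [0, 0]
-      → [0]
-6     → [0, -6]
negate → [0, 6]
negate → [0, -6]
swap   → [-6, 0]
+      → [-6]
74     → [-6, 74]
swap   → [74, -6]
/      → [-12]
1      → [-12, 1]
swap   → [1, -12]
over   → [1, -12, 1]
-      → [1, -13]
over   → [1, -13, 1]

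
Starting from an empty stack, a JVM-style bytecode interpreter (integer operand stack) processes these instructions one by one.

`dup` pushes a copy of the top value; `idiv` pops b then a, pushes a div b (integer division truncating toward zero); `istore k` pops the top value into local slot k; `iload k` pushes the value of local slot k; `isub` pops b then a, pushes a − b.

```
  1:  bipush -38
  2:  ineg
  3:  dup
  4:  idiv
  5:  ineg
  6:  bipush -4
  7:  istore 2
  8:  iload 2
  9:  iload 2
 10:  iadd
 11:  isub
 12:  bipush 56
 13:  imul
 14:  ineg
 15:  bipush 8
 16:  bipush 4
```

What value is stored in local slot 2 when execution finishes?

bipush -38  -38
ineg        38
dup         38 38
idiv        1
ineg        -1
bipush -4   -1 -4
istore 2    -1
iload 2     -1 -4
iload 2     -1 -4 -4
iadd        -1 -8
isub        7
bipush 56   7 56
imul        392
ineg        -392
bipush 8    -392 8
bipush 4    -392 8 4

-4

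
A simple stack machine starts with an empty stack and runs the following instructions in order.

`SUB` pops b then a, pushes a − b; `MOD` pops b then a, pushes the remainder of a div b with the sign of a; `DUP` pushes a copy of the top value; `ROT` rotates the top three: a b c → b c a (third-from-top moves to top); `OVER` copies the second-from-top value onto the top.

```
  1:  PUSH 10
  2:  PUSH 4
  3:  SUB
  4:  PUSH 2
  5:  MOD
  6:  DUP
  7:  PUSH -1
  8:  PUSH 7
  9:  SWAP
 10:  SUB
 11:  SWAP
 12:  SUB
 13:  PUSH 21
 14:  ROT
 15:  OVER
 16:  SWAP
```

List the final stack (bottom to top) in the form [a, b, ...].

PUSH 10 → 10
PUSH 4  → 10 4
SUB     → 6
PUSH 2  → 6 2
MOD     → 0
DUP     → 0 0
PUSH -1 → 0 0 -1
PUSH 7  → 0 0 -1 7
SWAP    → 0 0 7 -1
SUB     → 0 0 8
SWAP    → 0 8 0
SUB     → 0 8
PUSH 21 → 0 8 21
ROT     → 8 21 0
OVER    → 8 21 0 21
SWAP    → 8 21 21 0

[8, 21, 21, 0]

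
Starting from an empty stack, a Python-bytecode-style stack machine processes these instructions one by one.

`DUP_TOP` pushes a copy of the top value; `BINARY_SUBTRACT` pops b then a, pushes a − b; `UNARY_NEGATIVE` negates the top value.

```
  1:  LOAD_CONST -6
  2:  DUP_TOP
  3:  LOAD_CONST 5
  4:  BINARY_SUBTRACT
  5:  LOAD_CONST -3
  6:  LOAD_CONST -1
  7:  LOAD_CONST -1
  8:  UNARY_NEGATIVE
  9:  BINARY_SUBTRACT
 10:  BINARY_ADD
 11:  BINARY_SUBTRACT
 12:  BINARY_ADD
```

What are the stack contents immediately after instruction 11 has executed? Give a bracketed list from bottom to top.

LOAD_CONST -6    [-6]
DUP_TOP          [-6, -6]
LOAD_CONST 5     [-6, -6, 5]
BINARY_SUBTRACT  [-6, -11]
LOAD_CONST -3    [-6, -11, -3]
LOAD_CONST -1    [-6, -11, -3, -1]
LOAD_CONST -1    [-6, -11, -3, -1, -1]
UNARY_NEGATIVE   [-6, -11, -3, -1, 1]
BINARY_SUBTRACT  [-6, -11, -3, -2]
BINARY_ADD       [-6, -11, -5]
BINARY_SUBTRACT  [-6, -6]

[-6, -6]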